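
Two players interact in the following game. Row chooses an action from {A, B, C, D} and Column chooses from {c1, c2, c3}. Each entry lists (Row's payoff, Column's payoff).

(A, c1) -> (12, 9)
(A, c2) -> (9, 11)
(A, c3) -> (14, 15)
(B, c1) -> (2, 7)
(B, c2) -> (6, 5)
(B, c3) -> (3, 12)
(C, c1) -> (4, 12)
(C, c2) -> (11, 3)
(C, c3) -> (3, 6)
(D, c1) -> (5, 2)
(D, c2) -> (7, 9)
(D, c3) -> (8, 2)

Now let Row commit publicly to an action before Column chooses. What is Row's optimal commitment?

Solve by backward induction (Row leads).
- A: Column compares 9, 11, 15 and picks c3; Row would get 14.
- B: Column compares 7, 5, 12 and picks c3; Row would get 3.
- C: Column compares 12, 3, 6 and picks c1; Row would get 4.
- D: Column compares 2, 9, 2 and picks c2; Row would get 7.
Row's induced payoffs are 14, 3, 4, 7, so Row commits to A. Subgame-perfect outcome: (A, c3) with payoffs (14, 15).

A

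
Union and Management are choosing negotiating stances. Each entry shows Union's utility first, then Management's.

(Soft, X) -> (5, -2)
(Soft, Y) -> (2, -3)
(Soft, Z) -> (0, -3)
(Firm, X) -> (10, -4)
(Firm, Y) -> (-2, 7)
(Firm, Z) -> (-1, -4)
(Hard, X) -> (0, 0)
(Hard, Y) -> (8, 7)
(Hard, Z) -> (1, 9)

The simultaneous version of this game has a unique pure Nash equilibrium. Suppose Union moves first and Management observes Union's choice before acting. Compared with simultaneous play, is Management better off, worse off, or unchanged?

Management best-responds to each possible Union move:
- Soft: BR = X, leader payoff 5.
- Firm: BR = Y, leader payoff -2.
- Hard: BR = Z, leader payoff 1.
Union's induced payoffs are 5, -2, 1, so Union commits to Soft. Subgame-perfect outcome: (Soft, X) with payoffs (5, -2).
For the simultaneous game, intersect best replies.
Union's best replies: X→Firm; Y→Hard; Z→Hard.
Management's best replies: Soft→X; Firm→Y; Hard→Z.
The unique mutual best reply is (Hard, Z), giving (1, 9).
Management earns -2 sequentially versus 9 at the Nash outcome: worse off.

worse off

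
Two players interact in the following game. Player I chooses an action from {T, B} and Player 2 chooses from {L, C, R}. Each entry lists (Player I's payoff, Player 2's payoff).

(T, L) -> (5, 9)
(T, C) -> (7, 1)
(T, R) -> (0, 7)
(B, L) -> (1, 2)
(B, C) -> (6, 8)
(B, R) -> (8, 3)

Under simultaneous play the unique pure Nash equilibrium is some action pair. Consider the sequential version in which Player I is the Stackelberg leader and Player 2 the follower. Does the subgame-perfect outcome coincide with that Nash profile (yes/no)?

no

Player 2 best-responds to each possible Player I move:
- T: Player 2 compares 9, 1, 7 and picks L; Player I would get 5.
- B: Player 2 compares 2, 8, 3 and picks C; Player I would get 6.
Maximizing over 5, 6, Player I chooses B. Subgame-perfect outcome: (B, C) with payoffs (6, 8).
Under simultaneous play:
Player I's best replies: L→T; C→T; R→B.
Player 2's best replies: T→L; B→C.
Only (T, L) has each player best-responding; Nash payoffs (5, 9).
Sequential outcome (B, C) differs from the Nash profile (T, L).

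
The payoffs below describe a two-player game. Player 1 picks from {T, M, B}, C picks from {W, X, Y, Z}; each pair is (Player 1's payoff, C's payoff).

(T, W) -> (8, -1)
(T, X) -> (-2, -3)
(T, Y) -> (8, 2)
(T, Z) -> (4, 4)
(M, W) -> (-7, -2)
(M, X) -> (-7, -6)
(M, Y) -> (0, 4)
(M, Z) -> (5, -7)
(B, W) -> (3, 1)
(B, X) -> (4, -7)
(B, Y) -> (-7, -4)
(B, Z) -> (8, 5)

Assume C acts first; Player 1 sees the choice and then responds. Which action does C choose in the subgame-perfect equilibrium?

Work backward from Player 1's decision.
- W: Player 1 compares 8, -7, 3 and picks T; C would get -1.
- X: Player 1 compares -2, -7, 4 and picks B; C would get -7.
- Y: Player 1 compares 8, 0, -7 and picks T; C would get 2.
- Z: Player 1 compares 4, 5, 8 and picks B; C would get 5.
Maximizing over -1, -7, 2, 5, C chooses Z. Subgame-perfect outcome: (B, Z) with payoffs (8, 5).

Z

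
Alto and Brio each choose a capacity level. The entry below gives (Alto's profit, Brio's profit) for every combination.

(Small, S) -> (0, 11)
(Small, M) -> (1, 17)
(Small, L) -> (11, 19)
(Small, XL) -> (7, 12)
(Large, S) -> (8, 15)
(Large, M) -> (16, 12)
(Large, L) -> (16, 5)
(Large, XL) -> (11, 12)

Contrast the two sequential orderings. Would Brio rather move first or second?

second

If Alto leads: Brio's best replies are Small→L, Large→S; Alto's induced payoffs 11, 8; outcome (Small, L), payoffs (11, 19).
If Brio leads: Alto's best replies are S→Large, M→Large, L→Large, XL→Large; Brio's induced payoffs 15, 12, 5, 12; outcome (Large, S), payoffs (8, 15).
Brio gets 15 moving first and 19 moving second, so Brio prefers to move second.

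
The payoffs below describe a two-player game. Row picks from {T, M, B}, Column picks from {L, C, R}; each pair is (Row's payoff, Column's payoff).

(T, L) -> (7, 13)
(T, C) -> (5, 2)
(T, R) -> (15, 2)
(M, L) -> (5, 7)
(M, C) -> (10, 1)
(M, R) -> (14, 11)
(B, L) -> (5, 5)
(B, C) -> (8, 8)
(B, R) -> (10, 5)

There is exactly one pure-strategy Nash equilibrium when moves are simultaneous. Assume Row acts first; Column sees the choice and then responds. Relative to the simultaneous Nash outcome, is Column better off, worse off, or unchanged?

Work backward from Column's decision.
- T: Column compares 13, 2, 2 and picks L; Row would get 7.
- M: Column compares 7, 1, 11 and picks R; Row would get 14.
- B: Column compares 5, 8, 5 and picks C; Row would get 8.
Maximizing over 7, 14, 8, Row chooses M. Subgame-perfect outcome: (M, R) with payoffs (14, 11).
Now find the simultaneous Nash equilibrium.
Row's best replies: L→T; C→M; R→T.
Column's best replies: T→L; M→R; B→C.
Only (T, L) has each player best-responding; Nash payoffs (7, 13).
Column earns 11 sequentially versus 13 at the Nash outcome: worse off.

worse off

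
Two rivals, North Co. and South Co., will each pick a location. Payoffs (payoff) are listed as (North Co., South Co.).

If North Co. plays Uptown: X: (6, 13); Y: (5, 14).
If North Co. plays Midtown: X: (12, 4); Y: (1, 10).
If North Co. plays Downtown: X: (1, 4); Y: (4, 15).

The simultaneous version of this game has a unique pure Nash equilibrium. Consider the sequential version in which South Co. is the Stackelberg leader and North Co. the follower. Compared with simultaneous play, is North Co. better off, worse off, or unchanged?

Solve by backward induction (South Co. leads).
- X: North Co. compares 6, 12, 1 and picks Midtown; South Co. would get 4.
- Y: North Co. compares 5, 1, 4 and picks Uptown; South Co. would get 14.
Maximizing over 4, 14, South Co. chooses Y. Subgame-perfect outcome: (Uptown, Y) with payoffs (5, 14).
For the simultaneous game, intersect best replies.
North Co.'s best replies: X→Midtown; Y→Uptown.
South Co.'s best replies: Uptown→Y; Midtown→Y; Downtown→Y.
The unique mutual best reply is (Uptown, Y), giving (5, 14).
North Co. earns 5 sequentially versus 5 at the Nash outcome: unchanged.

unchanged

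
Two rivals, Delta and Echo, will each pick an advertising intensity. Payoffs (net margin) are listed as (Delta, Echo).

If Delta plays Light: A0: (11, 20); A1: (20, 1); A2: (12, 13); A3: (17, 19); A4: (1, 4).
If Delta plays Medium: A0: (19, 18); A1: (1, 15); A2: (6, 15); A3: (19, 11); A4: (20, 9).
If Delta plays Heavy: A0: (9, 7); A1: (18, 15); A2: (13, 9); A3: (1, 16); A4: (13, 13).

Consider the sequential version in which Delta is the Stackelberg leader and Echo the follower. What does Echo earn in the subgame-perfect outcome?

18

Backward induction with Delta moving first.
- Light: BR = A0, leader payoff 11.
- Medium: BR = A0, leader payoff 19.
- Heavy: BR = A3, leader payoff 1.
Maximizing over 11, 19, 1, Delta chooses Medium. Subgame-perfect outcome: (Medium, A0) with payoffs (19, 18).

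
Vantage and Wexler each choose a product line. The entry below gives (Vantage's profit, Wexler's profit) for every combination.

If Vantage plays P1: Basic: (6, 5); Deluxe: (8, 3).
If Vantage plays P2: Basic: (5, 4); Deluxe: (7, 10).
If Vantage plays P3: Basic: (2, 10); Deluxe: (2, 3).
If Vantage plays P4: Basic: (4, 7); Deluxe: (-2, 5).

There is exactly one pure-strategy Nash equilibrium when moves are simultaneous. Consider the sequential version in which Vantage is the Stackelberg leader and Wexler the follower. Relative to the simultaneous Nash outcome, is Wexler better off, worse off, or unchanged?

Work backward from Wexler's decision.
- P1: BR = Basic, leader payoff 6.
- P2: BR = Deluxe, leader payoff 7.
- P3: BR = Basic, leader payoff 2.
- P4: BR = Basic, leader payoff 4.
Vantage's induced payoffs are 6, 7, 2, 4, so Vantage commits to P2. Subgame-perfect outcome: (P2, Deluxe) with payoffs (7, 10).
For the simultaneous game, intersect best replies.
Vantage's best replies: Basic→P1; Deluxe→P1.
Wexler's best replies: P1→Basic; P2→Deluxe; P3→Basic; P4→Basic.
Only (P1, Basic) has each player best-responding; Nash payoffs (6, 5).
Wexler earns 10 sequentially versus 5 at the Nash outcome: better off.

better off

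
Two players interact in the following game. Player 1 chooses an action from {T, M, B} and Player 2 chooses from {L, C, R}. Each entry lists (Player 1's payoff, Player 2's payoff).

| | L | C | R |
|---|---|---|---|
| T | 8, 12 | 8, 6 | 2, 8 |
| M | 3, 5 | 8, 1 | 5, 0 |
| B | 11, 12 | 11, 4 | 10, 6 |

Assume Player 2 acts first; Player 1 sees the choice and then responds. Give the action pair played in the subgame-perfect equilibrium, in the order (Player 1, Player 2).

(B, L)

Solve by backward induction (Player 2 leads).
- L → Player 1 plays B (best of 8, 3, 11); Player 2 gets 12.
- C → Player 1 plays B (best of 8, 8, 11); Player 2 gets 4.
- R → Player 1 plays B (best of 2, 5, 10); Player 2 gets 6.
Maximizing over 12, 4, 6, Player 2 chooses L. Subgame-perfect outcome: (B, L) with payoffs (11, 12).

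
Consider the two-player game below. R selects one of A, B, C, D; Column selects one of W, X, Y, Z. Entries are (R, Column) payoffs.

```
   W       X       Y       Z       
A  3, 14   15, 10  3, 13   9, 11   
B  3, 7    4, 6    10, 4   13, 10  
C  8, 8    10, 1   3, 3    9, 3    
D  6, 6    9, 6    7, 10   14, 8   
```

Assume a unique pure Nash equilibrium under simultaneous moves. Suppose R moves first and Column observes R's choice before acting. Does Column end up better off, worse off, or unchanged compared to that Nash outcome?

better off

Backward induction with R moving first.
- A → Column plays W (best of 14, 10, 13, 11); R gets 3.
- B → Column plays Z (best of 7, 6, 4, 10); R gets 13.
- C → Column plays W (best of 8, 1, 3, 3); R gets 8.
- D → Column plays Y (best of 6, 6, 10, 8); R gets 7.
Maximizing over 3, 13, 8, 7, R chooses B. Subgame-perfect outcome: (B, Z) with payoffs (13, 10).
Now find the simultaneous Nash equilibrium.
R's best replies: W→C; X→A; Y→B; Z→D.
Column's best replies: A→W; B→Z; C→W; D→Y.
The unique mutual best reply is (C, W), giving (8, 8).
Column earns 10 sequentially versus 8 at the Nash outcome: better off.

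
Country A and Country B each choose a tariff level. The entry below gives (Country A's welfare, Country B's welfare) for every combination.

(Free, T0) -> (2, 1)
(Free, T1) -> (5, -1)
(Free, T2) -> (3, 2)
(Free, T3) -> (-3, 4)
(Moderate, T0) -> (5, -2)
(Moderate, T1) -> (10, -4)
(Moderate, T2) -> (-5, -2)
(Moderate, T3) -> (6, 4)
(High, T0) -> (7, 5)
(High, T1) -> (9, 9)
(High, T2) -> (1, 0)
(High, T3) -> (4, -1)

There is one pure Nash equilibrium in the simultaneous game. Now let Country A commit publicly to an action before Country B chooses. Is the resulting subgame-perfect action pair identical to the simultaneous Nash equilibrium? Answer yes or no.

Work backward from Country B's decision.
- Free: Country B compares 1, -1, 2, 4 and picks T3; Country A would get -3.
- Moderate: Country B compares -2, -4, -2, 4 and picks T3; Country A would get 6.
- High: Country B compares 5, 9, 0, -1 and picks T1; Country A would get 9.
Country A's induced payoffs are -3, 6, 9, so Country A commits to High. Subgame-perfect outcome: (High, T1) with payoffs (9, 9).
Now find the simultaneous Nash equilibrium.
Country A's best replies: T0→High; T1→Moderate; T2→Free; T3→Moderate.
Country B's best replies: Free→T3; Moderate→T3; High→T1.
Only (Moderate, T3) has each player best-responding; Nash payoffs (6, 4).
Sequential outcome (High, T1) differs from the Nash profile (Moderate, T3).

no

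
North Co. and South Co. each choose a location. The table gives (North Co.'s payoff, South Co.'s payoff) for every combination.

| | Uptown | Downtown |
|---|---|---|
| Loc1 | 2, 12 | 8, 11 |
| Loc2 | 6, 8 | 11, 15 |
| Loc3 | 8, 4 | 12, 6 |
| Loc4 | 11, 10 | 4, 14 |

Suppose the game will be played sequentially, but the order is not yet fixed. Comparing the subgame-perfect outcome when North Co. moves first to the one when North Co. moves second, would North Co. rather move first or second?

If North Co. leads: South Co.'s best replies are Loc1→Uptown, Loc2→Downtown, Loc3→Downtown, Loc4→Downtown; North Co.'s induced payoffs 2, 11, 12, 4; outcome (Loc3, Downtown), payoffs (12, 6).
If South Co. leads: North Co.'s best replies are Uptown→Loc4, Downtown→Loc3; South Co.'s induced payoffs 10, 6; outcome (Loc4, Uptown), payoffs (11, 10).
North Co. gets 12 moving first and 11 moving second, so North Co. prefers to move first.

first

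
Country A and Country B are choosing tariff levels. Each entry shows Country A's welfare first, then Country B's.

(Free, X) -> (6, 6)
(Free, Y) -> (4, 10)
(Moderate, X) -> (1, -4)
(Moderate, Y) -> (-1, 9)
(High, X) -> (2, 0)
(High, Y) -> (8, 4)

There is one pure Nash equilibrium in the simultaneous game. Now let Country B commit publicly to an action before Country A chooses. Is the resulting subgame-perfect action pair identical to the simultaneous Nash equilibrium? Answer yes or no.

no

Solve by backward induction (Country B leads).
- X → Country A plays Free (best of 6, 1, 2); Country B gets 6.
- Y → Country A plays High (best of 4, -1, 8); Country B gets 4.
Among 6, 4, the best is 6 at X. Subgame-perfect outcome: (Free, X) with payoffs (6, 6).
Now find the simultaneous Nash equilibrium.
Country A's best replies: X→Free; Y→High.
Country B's best replies: Free→Y; Moderate→Y; High→Y.
The unique mutual best reply is (High, Y), giving (8, 4).
Sequential outcome (Free, X) differs from the Nash profile (High, Y).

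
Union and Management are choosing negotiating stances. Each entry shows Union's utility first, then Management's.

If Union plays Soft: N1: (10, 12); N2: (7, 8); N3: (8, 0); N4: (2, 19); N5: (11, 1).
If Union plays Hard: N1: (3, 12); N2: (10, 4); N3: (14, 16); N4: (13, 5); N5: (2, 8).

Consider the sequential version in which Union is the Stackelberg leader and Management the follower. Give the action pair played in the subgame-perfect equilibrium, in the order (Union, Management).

Solve by backward induction (Union leads).
- Soft: Management compares 12, 8, 0, 19, 1 and picks N4; Union would get 2.
- Hard: Management compares 12, 4, 16, 5, 8 and picks N3; Union would get 14.
Maximizing over 2, 14, Union chooses Hard. Subgame-perfect outcome: (Hard, N3) with payoffs (14, 16).

(Hard, N3)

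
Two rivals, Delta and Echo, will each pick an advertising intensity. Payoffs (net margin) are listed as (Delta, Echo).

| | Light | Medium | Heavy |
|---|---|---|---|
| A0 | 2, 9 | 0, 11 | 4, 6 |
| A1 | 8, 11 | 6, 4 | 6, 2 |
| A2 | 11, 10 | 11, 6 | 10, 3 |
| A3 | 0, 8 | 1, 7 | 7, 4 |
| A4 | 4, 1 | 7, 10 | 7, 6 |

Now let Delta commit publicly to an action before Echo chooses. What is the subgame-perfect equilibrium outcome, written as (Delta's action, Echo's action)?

Solve by backward induction (Delta leads).
- A0 → Echo plays Medium (best of 9, 11, 6); Delta gets 0.
- A1 → Echo plays Light (best of 11, 4, 2); Delta gets 8.
- A2 → Echo plays Light (best of 10, 6, 3); Delta gets 11.
- A3 → Echo plays Light (best of 8, 7, 4); Delta gets 0.
- A4 → Echo plays Medium (best of 1, 10, 6); Delta gets 7.
Among 0, 8, 11, 0, 7, the best is 11 at A2. Subgame-perfect outcome: (A2, Light) with payoffs (11, 10).

(A2, Light)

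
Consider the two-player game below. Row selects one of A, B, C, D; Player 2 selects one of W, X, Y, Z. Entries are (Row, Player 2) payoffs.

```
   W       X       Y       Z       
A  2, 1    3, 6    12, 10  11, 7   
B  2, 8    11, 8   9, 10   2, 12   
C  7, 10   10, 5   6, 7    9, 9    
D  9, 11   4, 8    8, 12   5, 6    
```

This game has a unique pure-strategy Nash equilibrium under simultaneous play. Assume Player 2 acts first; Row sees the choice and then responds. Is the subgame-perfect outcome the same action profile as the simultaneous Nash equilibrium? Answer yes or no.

no

Solve by backward induction (Player 2 leads).
- W → Row plays D (best of 2, 2, 7, 9); Player 2 gets 11.
- X → Row plays B (best of 3, 11, 10, 4); Player 2 gets 8.
- Y → Row plays A (best of 12, 9, 6, 8); Player 2 gets 10.
- Z → Row plays A (best of 11, 2, 9, 5); Player 2 gets 7.
Among 11, 8, 10, 7, the best is 11 at W. Subgame-perfect outcome: (D, W) with payoffs (9, 11).
For the simultaneous game, intersect best replies.
Row's best replies: W→D; X→B; Y→A; Z→A.
Player 2's best replies: A→Y; B→Z; C→W; D→Y.
Only (A, Y) has each player best-responding; Nash payoffs (12, 10).
Sequential outcome (D, W) differs from the Nash profile (A, Y).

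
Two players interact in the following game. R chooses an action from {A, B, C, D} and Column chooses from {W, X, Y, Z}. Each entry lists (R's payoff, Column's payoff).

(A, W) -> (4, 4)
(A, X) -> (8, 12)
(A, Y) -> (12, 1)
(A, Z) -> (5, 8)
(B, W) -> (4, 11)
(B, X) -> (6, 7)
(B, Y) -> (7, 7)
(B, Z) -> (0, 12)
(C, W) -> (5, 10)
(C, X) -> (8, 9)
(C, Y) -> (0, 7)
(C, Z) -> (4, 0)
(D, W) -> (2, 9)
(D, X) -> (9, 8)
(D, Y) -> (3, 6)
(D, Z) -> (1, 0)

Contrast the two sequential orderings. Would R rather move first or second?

If R leads: Column's best replies are A→X, B→Z, C→W, D→W; R's induced payoffs 8, 0, 5, 2; outcome (A, X), payoffs (8, 12).
If Column leads: R's best replies are W→C, X→D, Y→A, Z→A; Column's induced payoffs 10, 8, 1, 8; outcome (C, W), payoffs (5, 10).
R gets 8 moving first and 5 moving second, so R prefers to move first.

first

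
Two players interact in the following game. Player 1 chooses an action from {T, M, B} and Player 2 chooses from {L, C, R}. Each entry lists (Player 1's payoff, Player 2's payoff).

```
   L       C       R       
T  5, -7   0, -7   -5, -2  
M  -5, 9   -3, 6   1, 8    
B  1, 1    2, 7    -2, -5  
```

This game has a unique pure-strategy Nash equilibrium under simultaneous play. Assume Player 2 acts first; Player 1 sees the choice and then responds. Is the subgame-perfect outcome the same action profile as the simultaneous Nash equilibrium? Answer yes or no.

no

Player 1 best-responds to each possible Player 2 move:
- L: Player 1 compares 5, -5, 1 and picks T; Player 2 would get -7.
- C: Player 1 compares 0, -3, 2 and picks B; Player 2 would get 7.
- R: Player 1 compares -5, 1, -2 and picks M; Player 2 would get 8.
Player 2's induced payoffs are -7, 7, 8, so Player 2 commits to R. Subgame-perfect outcome: (M, R) with payoffs (1, 8).
For the simultaneous game, intersect best replies.
Player 1's best replies: L→T; C→B; R→M.
Player 2's best replies: T→R; M→L; B→C.
The unique mutual best reply is (B, C), giving (2, 7).
Sequential outcome (M, R) differs from the Nash profile (B, C).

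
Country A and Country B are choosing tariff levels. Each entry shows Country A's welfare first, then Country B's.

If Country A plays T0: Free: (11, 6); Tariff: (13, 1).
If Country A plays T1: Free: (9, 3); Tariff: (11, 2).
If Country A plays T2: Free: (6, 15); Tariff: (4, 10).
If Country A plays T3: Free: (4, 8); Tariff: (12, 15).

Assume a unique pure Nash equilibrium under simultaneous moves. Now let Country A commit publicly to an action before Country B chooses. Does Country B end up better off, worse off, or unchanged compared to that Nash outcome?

better off

Backward induction with Country A moving first.
- T0 → Country B plays Free (best of 6, 1); Country A gets 11.
- T1 → Country B plays Free (best of 3, 2); Country A gets 9.
- T2 → Country B plays Free (best of 15, 10); Country A gets 6.
- T3 → Country B plays Tariff (best of 8, 15); Country A gets 12.
Among 11, 9, 6, 12, the best is 12 at T3. Subgame-perfect outcome: (T3, Tariff) with payoffs (12, 15).
Under simultaneous play:
Country A's best replies: Free→T0; Tariff→T0.
Country B's best replies: T0→Free; T1→Free; T2→Free; T3→Tariff.
The unique mutual best reply is (T0, Free), giving (11, 6).
Country B earns 15 sequentially versus 6 at the Nash outcome: better off.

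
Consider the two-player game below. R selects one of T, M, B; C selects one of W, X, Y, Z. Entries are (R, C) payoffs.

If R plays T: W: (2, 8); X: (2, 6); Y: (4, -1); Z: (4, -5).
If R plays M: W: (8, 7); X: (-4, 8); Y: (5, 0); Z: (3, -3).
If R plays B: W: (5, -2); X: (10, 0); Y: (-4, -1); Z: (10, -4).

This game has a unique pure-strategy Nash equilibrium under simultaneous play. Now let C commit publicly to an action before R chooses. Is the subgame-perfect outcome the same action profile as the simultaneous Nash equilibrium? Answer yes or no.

no

Solve by backward induction (C leads).
- W → R plays M (best of 2, 8, 5); C gets 7.
- X → R plays B (best of 2, -4, 10); C gets 0.
- Y → R plays M (best of 4, 5, -4); C gets 0.
- Z → R plays B (best of 4, 3, 10); C gets -4.
C's induced payoffs are 7, 0, 0, -4, so C commits to W. Subgame-perfect outcome: (M, W) with payoffs (8, 7).
For the simultaneous game, intersect best replies.
R's best replies: W→M; X→B; Y→M; Z→B.
C's best replies: T→W; M→X; B→X.
The unique mutual best reply is (B, X), giving (10, 0).
Sequential outcome (M, W) differs from the Nash profile (B, X).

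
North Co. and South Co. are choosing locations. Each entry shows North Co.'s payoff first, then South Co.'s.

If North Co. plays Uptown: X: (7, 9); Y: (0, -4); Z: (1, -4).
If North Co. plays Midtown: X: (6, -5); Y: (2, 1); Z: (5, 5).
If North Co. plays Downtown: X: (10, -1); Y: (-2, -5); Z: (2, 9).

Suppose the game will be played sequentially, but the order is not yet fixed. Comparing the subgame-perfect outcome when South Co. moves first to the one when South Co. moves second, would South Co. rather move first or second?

second

If North Co. leads: South Co.'s best replies are Uptown→X, Midtown→Z, Downtown→Z; North Co.'s induced payoffs 7, 5, 2; outcome (Uptown, X), payoffs (7, 9).
If South Co. leads: North Co.'s best replies are X→Downtown, Y→Midtown, Z→Midtown; South Co.'s induced payoffs -1, 1, 5; outcome (Midtown, Z), payoffs (5, 5).
South Co. gets 5 moving first and 9 moving second, so South Co. prefers to move second.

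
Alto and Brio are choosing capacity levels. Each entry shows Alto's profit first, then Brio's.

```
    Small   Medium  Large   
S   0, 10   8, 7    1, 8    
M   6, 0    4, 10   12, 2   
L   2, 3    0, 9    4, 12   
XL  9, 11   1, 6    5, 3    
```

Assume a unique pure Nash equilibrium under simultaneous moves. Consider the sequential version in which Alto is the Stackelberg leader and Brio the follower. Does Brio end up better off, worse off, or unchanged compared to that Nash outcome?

Work backward from Brio's decision.
- S: BR = Small, leader payoff 0.
- M: BR = Medium, leader payoff 4.
- L: BR = Large, leader payoff 4.
- XL: BR = Small, leader payoff 9.
Alto's induced payoffs are 0, 4, 4, 9, so Alto commits to XL. Subgame-perfect outcome: (XL, Small) with payoffs (9, 11).
Under simultaneous play:
Alto's best replies: Small→XL; Medium→S; Large→M.
Brio's best replies: S→Small; M→Medium; L→Large; XL→Small.
Only (XL, Small) has each player best-responding; Nash payoffs (9, 11).
Brio earns 11 sequentially versus 11 at the Nash outcome: unchanged.

unchanged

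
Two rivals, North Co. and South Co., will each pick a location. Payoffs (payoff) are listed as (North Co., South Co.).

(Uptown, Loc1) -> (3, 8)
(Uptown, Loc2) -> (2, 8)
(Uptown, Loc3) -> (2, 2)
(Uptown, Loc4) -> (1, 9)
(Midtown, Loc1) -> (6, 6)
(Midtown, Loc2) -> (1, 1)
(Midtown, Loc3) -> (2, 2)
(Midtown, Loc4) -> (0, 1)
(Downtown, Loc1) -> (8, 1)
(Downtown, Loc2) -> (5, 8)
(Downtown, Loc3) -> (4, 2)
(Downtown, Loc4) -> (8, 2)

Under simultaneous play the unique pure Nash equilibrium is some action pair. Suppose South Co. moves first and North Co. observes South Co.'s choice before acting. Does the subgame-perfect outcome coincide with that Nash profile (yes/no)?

yes

Solve by backward induction (South Co. leads).
- Loc1 → North Co. plays Downtown (best of 3, 6, 8); South Co. gets 1.
- Loc2 → North Co. plays Downtown (best of 2, 1, 5); South Co. gets 8.
- Loc3 → North Co. plays Downtown (best of 2, 2, 4); South Co. gets 2.
- Loc4 → North Co. plays Downtown (best of 1, 0, 8); South Co. gets 2.
Among 1, 8, 2, 2, the best is 8 at Loc2. Subgame-perfect outcome: (Downtown, Loc2) with payoffs (5, 8).
Under simultaneous play:
North Co.'s best replies: Loc1→Downtown; Loc2→Downtown; Loc3→Downtown; Loc4→Downtown.
South Co.'s best replies: Uptown→Loc4; Midtown→Loc1; Downtown→Loc2.
The unique mutual best reply is (Downtown, Loc2), giving (5, 8).
Sequential outcome (Downtown, Loc2) coincides with the Nash profile (Downtown, Loc2).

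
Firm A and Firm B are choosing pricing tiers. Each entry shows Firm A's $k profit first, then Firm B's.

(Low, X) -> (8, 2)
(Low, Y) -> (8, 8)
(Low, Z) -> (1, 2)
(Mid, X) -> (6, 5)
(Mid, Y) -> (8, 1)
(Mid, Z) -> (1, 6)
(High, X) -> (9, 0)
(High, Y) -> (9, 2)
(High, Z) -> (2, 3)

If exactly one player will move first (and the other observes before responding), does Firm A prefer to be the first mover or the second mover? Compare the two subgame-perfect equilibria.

first

If Firm A leads: Firm B's best replies are Low→Y, Mid→Z, High→Z; Firm A's induced payoffs 8, 1, 2; outcome (Low, Y), payoffs (8, 8).
If Firm B leads: Firm A's best replies are X→High, Y→High, Z→High; Firm B's induced payoffs 0, 2, 3; outcome (High, Z), payoffs (2, 3).
Firm A gets 8 moving first and 2 moving second, so Firm A prefers to move first.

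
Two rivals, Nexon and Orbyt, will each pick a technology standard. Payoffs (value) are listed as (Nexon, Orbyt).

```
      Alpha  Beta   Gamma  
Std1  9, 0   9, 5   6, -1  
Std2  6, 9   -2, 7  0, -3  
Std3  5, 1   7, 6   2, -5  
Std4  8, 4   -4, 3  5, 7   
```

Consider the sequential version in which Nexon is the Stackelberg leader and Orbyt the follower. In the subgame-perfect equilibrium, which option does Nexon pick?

Solve by backward induction (Nexon leads).
- Std1 → Orbyt plays Beta (best of 0, 5, -1); Nexon gets 9.
- Std2 → Orbyt plays Alpha (best of 9, 7, -3); Nexon gets 6.
- Std3 → Orbyt plays Beta (best of 1, 6, -5); Nexon gets 7.
- Std4 → Orbyt plays Gamma (best of 4, 3, 7); Nexon gets 5.
Nexon's induced payoffs are 9, 6, 7, 5, so Nexon commits to Std1. Subgame-perfect outcome: (Std1, Beta) with payoffs (9, 5).

Std1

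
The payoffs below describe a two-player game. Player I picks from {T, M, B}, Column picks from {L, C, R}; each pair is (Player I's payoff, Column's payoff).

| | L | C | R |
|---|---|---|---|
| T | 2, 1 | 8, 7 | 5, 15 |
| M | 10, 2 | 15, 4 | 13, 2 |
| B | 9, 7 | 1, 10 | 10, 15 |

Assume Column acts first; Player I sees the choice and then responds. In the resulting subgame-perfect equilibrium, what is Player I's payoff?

15

Solve by backward induction (Column leads).
- L: BR = M, leader payoff 2.
- C: BR = M, leader payoff 4.
- R: BR = M, leader payoff 2.
Among 2, 4, 2, the best is 4 at C. Subgame-perfect outcome: (M, C) with payoffs (15, 4).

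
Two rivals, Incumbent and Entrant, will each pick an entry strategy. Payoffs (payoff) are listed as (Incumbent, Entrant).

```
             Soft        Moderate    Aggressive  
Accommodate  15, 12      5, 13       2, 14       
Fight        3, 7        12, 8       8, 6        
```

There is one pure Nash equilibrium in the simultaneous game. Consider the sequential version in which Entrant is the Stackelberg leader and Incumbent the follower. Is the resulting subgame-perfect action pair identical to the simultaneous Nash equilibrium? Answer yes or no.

no

Incumbent best-responds to each possible Entrant move:
- Soft: Incumbent compares 15, 3 and picks Accommodate; Entrant would get 12.
- Moderate: Incumbent compares 5, 12 and picks Fight; Entrant would get 8.
- Aggressive: Incumbent compares 2, 8 and picks Fight; Entrant would get 6.
Entrant's induced payoffs are 12, 8, 6, so Entrant commits to Soft. Subgame-perfect outcome: (Accommodate, Soft) with payoffs (15, 12).
Now find the simultaneous Nash equilibrium.
Incumbent's best replies: Soft→Accommodate; Moderate→Fight; Aggressive→Fight.
Entrant's best replies: Accommodate→Aggressive; Fight→Moderate.
The unique mutual best reply is (Fight, Moderate), giving (12, 8).
Sequential outcome (Accommodate, Soft) differs from the Nash profile (Fight, Moderate).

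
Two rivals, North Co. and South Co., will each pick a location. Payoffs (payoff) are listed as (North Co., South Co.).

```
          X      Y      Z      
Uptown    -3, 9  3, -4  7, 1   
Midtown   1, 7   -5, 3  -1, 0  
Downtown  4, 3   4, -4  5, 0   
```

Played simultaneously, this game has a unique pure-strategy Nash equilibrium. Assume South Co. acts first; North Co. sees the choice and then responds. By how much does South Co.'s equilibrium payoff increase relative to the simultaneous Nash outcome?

Work backward from North Co.'s decision.
- X: North Co. compares -3, 1, 4 and picks Downtown; South Co. would get 3.
- Y: North Co. compares 3, -5, 4 and picks Downtown; South Co. would get -4.
- Z: North Co. compares 7, -1, 5 and picks Uptown; South Co. would get 1.
Among 3, -4, 1, the best is 3 at X. Subgame-perfect outcome: (Downtown, X) with payoffs (4, 3).
Under simultaneous play:
North Co.'s best replies: X→Downtown; Y→Downtown; Z→Uptown.
South Co.'s best replies: Uptown→X; Midtown→X; Downtown→X.
Only (Downtown, X) has each player best-responding; Nash payoffs (4, 3).
South Co.'s commitment gain: 3 − 3 = 0.

0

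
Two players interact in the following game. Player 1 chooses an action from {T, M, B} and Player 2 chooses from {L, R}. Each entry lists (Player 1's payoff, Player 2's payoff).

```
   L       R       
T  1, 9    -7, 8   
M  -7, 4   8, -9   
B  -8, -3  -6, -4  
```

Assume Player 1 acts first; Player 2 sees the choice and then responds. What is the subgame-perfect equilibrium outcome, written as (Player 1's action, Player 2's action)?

(T, L)

Work backward from Player 2's decision.
- T → Player 2 plays L (best of 9, 8); Player 1 gets 1.
- M → Player 2 plays L (best of 4, -9); Player 1 gets -7.
- B → Player 2 plays L (best of -3, -4); Player 1 gets -8.
Maximizing over 1, -7, -8, Player 1 chooses T. Subgame-perfect outcome: (T, L) with payoffs (1, 9).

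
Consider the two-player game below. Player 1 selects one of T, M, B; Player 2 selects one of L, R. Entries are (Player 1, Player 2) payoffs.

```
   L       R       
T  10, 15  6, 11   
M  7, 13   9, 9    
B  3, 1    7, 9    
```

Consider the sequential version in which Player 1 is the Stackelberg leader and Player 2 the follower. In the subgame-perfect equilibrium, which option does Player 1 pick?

T

Backward induction with Player 1 moving first.
- T → Player 2 plays L (best of 15, 11); Player 1 gets 10.
- M → Player 2 plays L (best of 13, 9); Player 1 gets 7.
- B → Player 2 plays R (best of 1, 9); Player 1 gets 7.
Player 1's induced payoffs are 10, 7, 7, so Player 1 commits to T. Subgame-perfect outcome: (T, L) with payoffs (10, 15).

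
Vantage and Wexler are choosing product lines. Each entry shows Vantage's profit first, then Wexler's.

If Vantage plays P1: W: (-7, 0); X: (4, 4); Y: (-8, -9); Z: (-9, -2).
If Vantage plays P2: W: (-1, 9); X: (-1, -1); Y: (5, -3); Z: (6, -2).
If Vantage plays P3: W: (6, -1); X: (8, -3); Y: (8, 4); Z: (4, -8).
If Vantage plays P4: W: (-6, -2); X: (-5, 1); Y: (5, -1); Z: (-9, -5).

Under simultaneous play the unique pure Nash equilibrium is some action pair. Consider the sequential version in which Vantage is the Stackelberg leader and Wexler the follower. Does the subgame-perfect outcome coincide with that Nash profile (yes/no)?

Solve by backward induction (Vantage leads).
- P1: BR = X, leader payoff 4.
- P2: BR = W, leader payoff -1.
- P3: BR = Y, leader payoff 8.
- P4: BR = X, leader payoff -5.
Vantage's induced payoffs are 4, -1, 8, -5, so Vantage commits to P3. Subgame-perfect outcome: (P3, Y) with payoffs (8, 4).
Now find the simultaneous Nash equilibrium.
Vantage's best replies: W→P3; X→P3; Y→P3; Z→P2.
Wexler's best replies: P1→X; P2→W; P3→Y; P4→X.
The unique mutual best reply is (P3, Y), giving (8, 4).
Sequential outcome (P3, Y) coincides with the Nash profile (P3, Y).

yes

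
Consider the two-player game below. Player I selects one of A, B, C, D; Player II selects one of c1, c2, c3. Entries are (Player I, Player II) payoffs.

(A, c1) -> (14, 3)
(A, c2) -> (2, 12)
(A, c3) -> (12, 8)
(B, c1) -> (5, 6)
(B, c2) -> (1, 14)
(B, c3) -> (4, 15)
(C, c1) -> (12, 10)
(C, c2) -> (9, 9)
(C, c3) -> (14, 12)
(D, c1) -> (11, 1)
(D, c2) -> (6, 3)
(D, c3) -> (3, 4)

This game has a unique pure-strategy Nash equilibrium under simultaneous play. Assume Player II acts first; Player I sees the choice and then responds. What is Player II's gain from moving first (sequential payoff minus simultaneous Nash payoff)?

Solve by backward induction (Player II leads).
- c1: BR = A, leader payoff 3.
- c2: BR = C, leader payoff 9.
- c3: BR = C, leader payoff 12.
Among 3, 9, 12, the best is 12 at c3. Subgame-perfect outcome: (C, c3) with payoffs (14, 12).
For the simultaneous game, intersect best replies.
Player I's best replies: c1→A; c2→C; c3→C.
Player II's best replies: A→c2; B→c3; C→c3; D→c3.
Only (C, c3) has each player best-responding; Nash payoffs (14, 12).
Player II's commitment gain: 12 − 12 = 0.

0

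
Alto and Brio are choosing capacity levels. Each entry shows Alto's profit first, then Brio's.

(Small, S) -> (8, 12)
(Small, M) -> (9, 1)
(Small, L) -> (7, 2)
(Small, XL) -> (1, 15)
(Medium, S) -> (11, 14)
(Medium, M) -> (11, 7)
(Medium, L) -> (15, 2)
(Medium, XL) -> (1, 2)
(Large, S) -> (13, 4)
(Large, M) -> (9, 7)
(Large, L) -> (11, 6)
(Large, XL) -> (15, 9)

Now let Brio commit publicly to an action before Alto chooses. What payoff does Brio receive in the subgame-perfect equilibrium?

Backward induction with Brio moving first.
- S → Alto plays Large (best of 8, 11, 13); Brio gets 4.
- M → Alto plays Medium (best of 9, 11, 9); Brio gets 7.
- L → Alto plays Medium (best of 7, 15, 11); Brio gets 2.
- XL → Alto plays Large (best of 1, 1, 15); Brio gets 9.
Among 4, 7, 2, 9, the best is 9 at XL. Subgame-perfect outcome: (Large, XL) with payoffs (15, 9).

9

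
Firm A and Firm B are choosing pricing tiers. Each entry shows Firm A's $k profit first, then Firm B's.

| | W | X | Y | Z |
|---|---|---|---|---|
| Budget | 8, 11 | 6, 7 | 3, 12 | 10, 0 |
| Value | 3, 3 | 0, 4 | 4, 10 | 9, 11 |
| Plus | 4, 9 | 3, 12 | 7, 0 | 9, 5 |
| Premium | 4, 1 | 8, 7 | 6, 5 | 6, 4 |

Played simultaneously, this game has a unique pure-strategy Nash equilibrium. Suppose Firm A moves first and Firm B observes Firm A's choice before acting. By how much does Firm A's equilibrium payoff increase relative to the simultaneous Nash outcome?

Firm B best-responds to each possible Firm A move:
- Budget: Firm B compares 11, 7, 12, 0 and picks Y; Firm A would get 3.
- Value: Firm B compares 3, 4, 10, 11 and picks Z; Firm A would get 9.
- Plus: Firm B compares 9, 12, 0, 5 and picks X; Firm A would get 3.
- Premium: Firm B compares 1, 7, 5, 4 and picks X; Firm A would get 8.
Maximizing over 3, 9, 3, 8, Firm A chooses Value. Subgame-perfect outcome: (Value, Z) with payoffs (9, 11).
For the simultaneous game, intersect best replies.
Firm A's best replies: W→Budget; X→Premium; Y→Plus; Z→Budget.
Firm B's best replies: Budget→Y; Value→Z; Plus→X; Premium→X.
The unique mutual best reply is (Premium, X), giving (8, 7).
Firm A's commitment gain: 9 − 8 = 1.

1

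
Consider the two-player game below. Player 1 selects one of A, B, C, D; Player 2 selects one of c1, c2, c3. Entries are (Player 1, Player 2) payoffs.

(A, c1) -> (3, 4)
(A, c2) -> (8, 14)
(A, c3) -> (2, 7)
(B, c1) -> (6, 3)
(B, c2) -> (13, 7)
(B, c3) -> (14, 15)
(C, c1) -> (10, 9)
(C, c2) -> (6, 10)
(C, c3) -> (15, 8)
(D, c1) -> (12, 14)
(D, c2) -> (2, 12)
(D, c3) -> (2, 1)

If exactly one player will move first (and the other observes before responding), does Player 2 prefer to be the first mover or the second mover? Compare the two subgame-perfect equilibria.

second

If Player 1 leads: Player 2's best replies are A→c2, B→c3, C→c2, D→c1; Player 1's induced payoffs 8, 14, 6, 12; outcome (B, c3), payoffs (14, 15).
If Player 2 leads: Player 1's best replies are c1→D, c2→B, c3→C; Player 2's induced payoffs 14, 7, 8; outcome (D, c1), payoffs (12, 14).
Player 2 gets 14 moving first and 15 moving second, so Player 2 prefers to move second.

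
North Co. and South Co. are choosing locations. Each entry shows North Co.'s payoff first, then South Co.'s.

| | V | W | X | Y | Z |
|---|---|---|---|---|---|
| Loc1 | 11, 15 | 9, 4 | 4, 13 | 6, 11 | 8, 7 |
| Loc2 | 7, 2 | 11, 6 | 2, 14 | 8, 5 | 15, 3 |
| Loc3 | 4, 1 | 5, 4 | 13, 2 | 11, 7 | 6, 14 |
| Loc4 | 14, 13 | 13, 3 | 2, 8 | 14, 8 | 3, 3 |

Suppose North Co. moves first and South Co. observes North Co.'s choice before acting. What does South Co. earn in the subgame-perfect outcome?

13

South Co. best-responds to each possible North Co. move:
- Loc1: South Co. compares 15, 4, 13, 11, 7 and picks V; North Co. would get 11.
- Loc2: South Co. compares 2, 6, 14, 5, 3 and picks X; North Co. would get 2.
- Loc3: South Co. compares 1, 4, 2, 7, 14 and picks Z; North Co. would get 6.
- Loc4: South Co. compares 13, 3, 8, 8, 3 and picks V; North Co. would get 14.
Among 11, 2, 6, 14, the best is 14 at Loc4. Subgame-perfect outcome: (Loc4, V) with payoffs (14, 13).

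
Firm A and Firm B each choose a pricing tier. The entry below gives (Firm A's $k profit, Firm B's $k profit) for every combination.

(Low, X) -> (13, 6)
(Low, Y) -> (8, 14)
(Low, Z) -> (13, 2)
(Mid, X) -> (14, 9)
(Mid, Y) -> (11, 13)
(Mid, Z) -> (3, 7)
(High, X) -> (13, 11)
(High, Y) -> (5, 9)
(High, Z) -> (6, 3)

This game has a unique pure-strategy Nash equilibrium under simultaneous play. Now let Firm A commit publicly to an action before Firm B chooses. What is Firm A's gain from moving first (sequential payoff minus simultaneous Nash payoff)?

2

Backward induction with Firm A moving first.
- Low → Firm B plays Y (best of 6, 14, 2); Firm A gets 8.
- Mid → Firm B plays Y (best of 9, 13, 7); Firm A gets 11.
- High → Firm B plays X (best of 11, 9, 3); Firm A gets 13.
Firm A's induced payoffs are 8, 11, 13, so Firm A commits to High. Subgame-perfect outcome: (High, X) with payoffs (13, 11).
For the simultaneous game, intersect best replies.
Firm A's best replies: X→Mid; Y→Mid; Z→Low.
Firm B's best replies: Low→Y; Mid→Y; High→X.
The unique mutual best reply is (Mid, Y), giving (11, 13).
Firm A's commitment gain: 13 − 11 = 2.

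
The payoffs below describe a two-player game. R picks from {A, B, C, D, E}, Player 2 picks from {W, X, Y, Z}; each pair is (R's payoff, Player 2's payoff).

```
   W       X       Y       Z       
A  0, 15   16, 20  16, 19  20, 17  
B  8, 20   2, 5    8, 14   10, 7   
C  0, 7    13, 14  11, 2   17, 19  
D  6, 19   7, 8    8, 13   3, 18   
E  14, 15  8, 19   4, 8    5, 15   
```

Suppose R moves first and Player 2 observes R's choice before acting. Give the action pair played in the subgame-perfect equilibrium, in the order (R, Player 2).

(C, Z)

Work backward from Player 2's decision.
- A: Player 2 compares 15, 20, 19, 17 and picks X; R would get 16.
- B: Player 2 compares 20, 5, 14, 7 and picks W; R would get 8.
- C: Player 2 compares 7, 14, 2, 19 and picks Z; R would get 17.
- D: Player 2 compares 19, 8, 13, 18 and picks W; R would get 6.
- E: Player 2 compares 15, 19, 8, 15 and picks X; R would get 8.
Maximizing over 16, 8, 17, 6, 8, R chooses C. Subgame-perfect outcome: (C, Z) with payoffs (17, 19).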